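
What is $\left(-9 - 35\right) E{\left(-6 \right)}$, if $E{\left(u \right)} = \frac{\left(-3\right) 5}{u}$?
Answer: $-110$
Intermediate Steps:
$E{\left(u \right)} = - \frac{15}{u}$
$\left(-9 - 35\right) E{\left(-6 \right)} = \left(-9 - 35\right) \left(- \frac{15}{-6}\right) = - 44 \left(\left(-15\right) \left(- \frac{1}{6}\right)\right) = \left(-44\right) \frac{5}{2} = -110$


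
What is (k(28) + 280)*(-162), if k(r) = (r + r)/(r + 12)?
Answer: -227934/5 ≈ -45587.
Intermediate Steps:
k(r) = 2*r/(12 + r) (k(r) = (2*r)/(12 + r) = 2*r/(12 + r))
(k(28) + 280)*(-162) = (2*28/(12 + 28) + 280)*(-162) = (2*28/40 + 280)*(-162) = (2*28*(1/40) + 280)*(-162) = (7/5 + 280)*(-162) = (1407/5)*(-162) = -227934/5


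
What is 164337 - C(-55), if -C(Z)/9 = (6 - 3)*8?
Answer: 164553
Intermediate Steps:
C(Z) = -216 (C(Z) = -9*(6 - 3)*8 = -27*8 = -9*24 = -216)
164337 - C(-55) = 164337 - 1*(-216) = 164337 + 216 = 164553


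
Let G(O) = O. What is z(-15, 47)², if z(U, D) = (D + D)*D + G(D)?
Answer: 19936225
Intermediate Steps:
z(U, D) = D + 2*D² (z(U, D) = (D + D)*D + D = (2*D)*D + D = 2*D² + D = D + 2*D²)
z(-15, 47)² = (47*(1 + 2*47))² = (47*(1 + 94))² = (47*95)² = 4465² = 19936225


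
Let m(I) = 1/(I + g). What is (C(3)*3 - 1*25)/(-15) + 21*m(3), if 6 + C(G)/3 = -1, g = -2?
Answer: 403/15 ≈ 26.867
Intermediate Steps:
C(G) = -21 (C(G) = -18 + 3*(-1) = -18 - 3 = -21)
m(I) = 1/(-2 + I) (m(I) = 1/(I - 2) = 1/(-2 + I))
(C(3)*3 - 1*25)/(-15) + 21*m(3) = (-21*3 - 1*25)/(-15) + 21/(-2 + 3) = (-63 - 25)*(-1/15) + 21/1 = -88*(-1/15) + 21*1 = 88/15 + 21 = 403/15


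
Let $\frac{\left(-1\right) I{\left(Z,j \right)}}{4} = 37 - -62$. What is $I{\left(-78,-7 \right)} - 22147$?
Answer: $-22543$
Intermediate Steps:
$I{\left(Z,j \right)} = -396$ ($I{\left(Z,j \right)} = - 4 \left(37 - -62\right) = - 4 \left(37 + 62\right) = \left(-4\right) 99 = -396$)
$I{\left(-78,-7 \right)} - 22147 = -396 - 22147 = -22543$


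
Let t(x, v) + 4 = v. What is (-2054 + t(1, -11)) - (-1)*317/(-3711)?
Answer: -7678376/3711 ≈ -2069.1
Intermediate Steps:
t(x, v) = -4 + v
(-2054 + t(1, -11)) - (-1)*317/(-3711) = (-2054 + (-4 - 11)) - (-1)*317/(-3711) = (-2054 - 15) - (-1)*317*(-1/3711) = -2069 - (-1)*(-317)/3711 = -2069 - 1*317/3711 = -2069 - 317/3711 = -7678376/3711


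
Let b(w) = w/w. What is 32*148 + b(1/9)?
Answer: 4737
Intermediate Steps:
b(w) = 1
32*148 + b(1/9) = 32*148 + 1 = 4736 + 1 = 4737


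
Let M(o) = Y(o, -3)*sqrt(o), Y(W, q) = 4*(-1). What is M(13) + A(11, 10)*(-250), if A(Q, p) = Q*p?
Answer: -27500 - 4*sqrt(13) ≈ -27514.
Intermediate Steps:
Y(W, q) = -4
M(o) = -4*sqrt(o)
M(13) + A(11, 10)*(-250) = -4*sqrt(13) + (11*10)*(-250) = -4*sqrt(13) + 110*(-250) = -4*sqrt(13) - 27500 = -27500 - 4*sqrt(13)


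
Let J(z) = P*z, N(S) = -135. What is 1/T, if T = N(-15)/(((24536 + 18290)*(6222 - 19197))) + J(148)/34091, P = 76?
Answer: 1262883708590/416676730339 ≈ 3.0308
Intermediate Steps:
J(z) = 76*z
T = 416676730339/1262883708590 (T = -135*1/((6222 - 19197)*(24536 + 18290)) + (76*148)/34091 = -135/(42826*(-12975)) + 11248*(1/34091) = -135/(-555667350) + 11248/34091 = -135*(-1/555667350) + 11248/34091 = 9/37044490 + 11248/34091 = 416676730339/1262883708590 ≈ 0.32994)
1/T = 1/(416676730339/1262883708590) = 1262883708590/416676730339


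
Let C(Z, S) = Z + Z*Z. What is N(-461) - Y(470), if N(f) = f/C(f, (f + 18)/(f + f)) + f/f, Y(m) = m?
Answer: -215741/460 ≈ -469.00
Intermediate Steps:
C(Z, S) = Z + Z**2
N(f) = 1 + 1/(1 + f) (N(f) = f/((f*(1 + f))) + f/f = f*(1/(f*(1 + f))) + 1 = 1/(1 + f) + 1 = 1 + 1/(1 + f))
N(-461) - Y(470) = (2 - 461)/(1 - 461) - 1*470 = -459/(-460) - 470 = -1/460*(-459) - 470 = 459/460 - 470 = -215741/460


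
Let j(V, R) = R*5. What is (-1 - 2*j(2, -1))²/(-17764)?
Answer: -81/17764 ≈ -0.0045598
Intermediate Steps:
j(V, R) = 5*R
(-1 - 2*j(2, -1))²/(-17764) = (-1 - 10*(-1))²/(-17764) = (-1 - 2*(-5))²*(-1/17764) = (-1 + 10)²*(-1/17764) = 9²*(-1/17764) = 81*(-1/17764) = -81/17764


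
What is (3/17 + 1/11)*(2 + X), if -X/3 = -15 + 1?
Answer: 200/17 ≈ 11.765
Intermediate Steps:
X = 42 (X = -3*(-15 + 1) = -3*(-14) = 42)
(3/17 + 1/11)*(2 + X) = (3/17 + 1/11)*(2 + 42) = (3*(1/17) + 1*(1/11))*44 = (3/17 + 1/11)*44 = (50/187)*44 = 200/17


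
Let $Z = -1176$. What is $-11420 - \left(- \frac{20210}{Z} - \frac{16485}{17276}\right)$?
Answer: $- \frac{1037254730}{90699} \approx -11436.0$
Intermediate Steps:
$-11420 - \left(- \frac{20210}{Z} - \frac{16485}{17276}\right) = -11420 - \left(- \frac{20210}{-1176} - \frac{16485}{17276}\right) = -11420 - \left(\left(-20210\right) \left(- \frac{1}{1176}\right) - \frac{2355}{2468}\right) = -11420 - \left(\frac{10105}{588} - \frac{2355}{2468}\right) = -11420 - \frac{1472150}{90699} = - \frac{1037254730}{90699}$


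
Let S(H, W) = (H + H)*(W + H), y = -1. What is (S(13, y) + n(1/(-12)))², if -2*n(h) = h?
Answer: 56085121/576 ≈ 97370.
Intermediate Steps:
n(h) = -h/2
S(H, W) = 2*H*(H + W) (S(H, W) = (2*H)*(H + W) = 2*H*(H + W))
(S(13, y) + n(1/(-12)))² = (2*13*(13 - 1) - ½/(-12))² = (2*13*12 - ½*(-1/12))² = (312 + 1/24)² = (7489/24)² = 56085121/576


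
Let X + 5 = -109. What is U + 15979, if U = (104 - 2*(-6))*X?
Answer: 2755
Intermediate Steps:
X = -114 (X = -5 - 109 = -114)
U = -13224 (U = (104 - 2*(-6))*(-114) = (104 + 12)*(-114) = 116*(-114) = -13224)
U + 15979 = -13224 + 15979 = 2755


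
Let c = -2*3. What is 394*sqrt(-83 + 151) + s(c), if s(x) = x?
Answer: -6 + 788*sqrt(17) ≈ 3243.0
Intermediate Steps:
c = -6
394*sqrt(-83 + 151) + s(c) = 394*sqrt(-83 + 151) - 6 = 394*sqrt(68) - 6 = 394*(2*sqrt(17)) - 6 = 788*sqrt(17) - 6 = -6 + 788*sqrt(17)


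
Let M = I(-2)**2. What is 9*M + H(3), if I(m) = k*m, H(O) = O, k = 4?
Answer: 579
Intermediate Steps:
I(m) = 4*m
M = 64 (M = (4*(-2))**2 = (-8)**2 = 64)
9*M + H(3) = 9*64 + 3 = 576 + 3 = 579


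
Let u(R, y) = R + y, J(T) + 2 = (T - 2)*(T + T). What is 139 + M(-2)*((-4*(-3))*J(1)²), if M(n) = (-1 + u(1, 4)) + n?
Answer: 523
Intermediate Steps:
J(T) = -2 + 2*T*(-2 + T) (J(T) = -2 + (T - 2)*(T + T) = -2 + (-2 + T)*(2*T) = -2 + 2*T*(-2 + T))
M(n) = 4 + n (M(n) = (-1 + (1 + 4)) + n = (-1 + 5) + n = 4 + n)
139 + M(-2)*((-4*(-3))*J(1)²) = 139 + (4 - 2)*((-4*(-3))*(-2 - 4*1 + 2*1²)²) = 139 + 2*(12*(-2 - 4 + 2*1)²) = 139 + 2*(12*(-2 - 4 + 2)²) = 139 + 2*(12*(-4)²) = 139 + 2*(12*16) = 139 + 2*192 = 139 + 384 = 523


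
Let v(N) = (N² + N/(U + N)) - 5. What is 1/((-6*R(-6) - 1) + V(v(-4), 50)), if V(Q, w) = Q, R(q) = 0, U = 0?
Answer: 1/11 ≈ 0.090909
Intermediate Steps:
v(N) = -4 + N² (v(N) = (N² + N/(0 + N)) - 5 = (N² + N/N) - 5 = (N² + 1) - 5 = (1 + N²) - 5 = -4 + N²)
1/((-6*R(-6) - 1) + V(v(-4), 50)) = 1/((-6*0 - 1) + (-4 + (-4)²)) = 1/((0 - 1) + (-4 + 16)) = 1/(-1 + 12) = 1/11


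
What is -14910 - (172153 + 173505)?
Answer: -360568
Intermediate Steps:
-14910 - (172153 + 173505) = -14910 - 1*345658 = -14910 - 345658 = -360568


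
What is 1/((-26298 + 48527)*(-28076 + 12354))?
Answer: -1/349484338 ≈ -2.8614e-9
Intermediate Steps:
1/((-26298 + 48527)*(-28076 + 12354)) = 1/(22229*(-15722)) = 1/(-349484338) = -1/349484338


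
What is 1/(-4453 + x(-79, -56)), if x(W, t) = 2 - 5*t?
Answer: -1/4171 ≈ -0.00023975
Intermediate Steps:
x(W, t) = 2 - 5*t
1/(-4453 + x(-79, -56)) = 1/(-4453 + (2 - 5*(-56))) = 1/(-4453 + (2 + 280)) = 1/(-4453 + 282) = 1/(-4171) = -1/4171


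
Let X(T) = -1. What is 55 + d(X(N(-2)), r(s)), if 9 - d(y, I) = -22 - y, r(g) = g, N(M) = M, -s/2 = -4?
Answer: 85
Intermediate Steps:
s = 8 (s = -2*(-4) = 8)
d(y, I) = 31 + y (d(y, I) = 9 - (-22 - y) = 9 + (22 + y) = 31 + y)
55 + d(X(N(-2)), r(s)) = 55 + (31 - 1) = 55 + 30 = 85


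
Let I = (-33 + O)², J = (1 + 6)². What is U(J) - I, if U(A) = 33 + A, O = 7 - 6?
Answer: -942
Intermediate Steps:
J = 49 (J = 7² = 49)
O = 1
I = 1024 (I = (-33 + 1)² = (-32)² = 1024)
U(J) - I = (33 + 49) - 1*1024 = 82 - 1024 = -942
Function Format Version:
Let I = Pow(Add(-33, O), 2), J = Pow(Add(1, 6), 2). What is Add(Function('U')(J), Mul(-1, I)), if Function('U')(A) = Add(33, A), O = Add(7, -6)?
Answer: -942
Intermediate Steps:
J = 49 (J = Pow(7, 2) = 49)
O = 1
I = 1024 (I = Pow(Add(-33, 1), 2) = Pow(-32, 2) = 1024)
Add(Function('U')(J), Mul(-1, I)) = Add(Add(33, 49), Mul(-1, 1024)) = Add(82, -1024) = -942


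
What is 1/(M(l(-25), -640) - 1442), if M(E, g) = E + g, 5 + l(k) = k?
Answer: -1/2112 ≈ -0.00047348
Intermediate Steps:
l(k) = -5 + k
1/(M(l(-25), -640) - 1442) = 1/(((-5 - 25) - 640) - 1442) = 1/((-30 - 640) - 1442) = 1/(-670 - 1442) = 1/(-2112) = -1/2112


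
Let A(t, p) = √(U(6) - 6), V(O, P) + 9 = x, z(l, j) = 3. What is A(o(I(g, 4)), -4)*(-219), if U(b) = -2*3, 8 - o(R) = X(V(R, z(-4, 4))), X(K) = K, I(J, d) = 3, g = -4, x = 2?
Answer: -438*I*√3 ≈ -758.64*I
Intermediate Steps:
V(O, P) = -7 (V(O, P) = -9 + 2 = -7)
o(R) = 15 (o(R) = 8 - 1*(-7) = 8 + 7 = 15)
U(b) = -6
A(t, p) = 2*I*√3 (A(t, p) = √(-6 - 6) = √(-12) = 2*I*√3)
A(o(I(g, 4)), -4)*(-219) = (2*I*√3)*(-219) = -438*I*√3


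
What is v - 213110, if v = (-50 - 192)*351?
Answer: -298052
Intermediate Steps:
v = -84942 (v = -242*351 = -84942)
v - 213110 = -84942 - 213110 = -298052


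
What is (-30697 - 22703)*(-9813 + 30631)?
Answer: -1111681200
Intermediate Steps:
(-30697 - 22703)*(-9813 + 30631) = -53400*20818 = -1111681200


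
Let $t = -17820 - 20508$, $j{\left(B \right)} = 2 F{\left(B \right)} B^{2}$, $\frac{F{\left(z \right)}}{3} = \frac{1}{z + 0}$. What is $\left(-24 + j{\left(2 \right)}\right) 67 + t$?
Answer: $-39132$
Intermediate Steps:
$F{\left(z \right)} = \frac{3}{z}$ ($F{\left(z \right)} = \frac{3}{z + 0} = \frac{3}{z}$)
$j{\left(B \right)} = 6 B$ ($j{\left(B \right)} = 2 \frac{3}{B} B^{2} = \frac{6}{B} B^{2} = 6 B$)
$t = -38328$ ($t = -17820 - 20508 = -38328$)
$\left(-24 + j{\left(2 \right)}\right) 67 + t = \left(-24 + 6 \cdot 2\right) 67 - 38328 = \left(-24 + 12\right) 67 - 38328 = \left(-12\right) 67 - 38328 = -804 - 38328 = -39132$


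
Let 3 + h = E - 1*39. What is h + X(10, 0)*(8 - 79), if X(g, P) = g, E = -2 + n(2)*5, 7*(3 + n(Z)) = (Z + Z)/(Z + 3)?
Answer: -5379/7 ≈ -768.43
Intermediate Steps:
n(Z) = -3 + 2*Z/(7*(3 + Z)) (n(Z) = -3 + ((Z + Z)/(Z + 3))/7 = -3 + ((2*Z)/(3 + Z))/7 = -3 + (2*Z/(3 + Z))/7 = -3 + 2*Z/(7*(3 + Z)))
E = -115/7 (E = -2 + ((-63 - 19*2)/(7*(3 + 2)))*5 = -2 + ((⅐)*(-63 - 38)/5)*5 = -2 + ((⅐)*(⅕)*(-101))*5 = -2 - 101/35*5 = -2 - 101/7 = -115/7 ≈ -16.429)
h = -409/7 (h = -3 + (-115/7 - 1*39) = -3 + (-115/7 - 39) = -3 - 388/7 = -409/7 ≈ -58.429)
h + X(10, 0)*(8 - 79) = -409/7 + 10*(8 - 79) = -409/7 + 10*(-71) = -409/7 - 710 = -5379/7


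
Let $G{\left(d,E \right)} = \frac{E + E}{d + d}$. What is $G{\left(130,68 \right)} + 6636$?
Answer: $\frac{431374}{65} \approx 6636.5$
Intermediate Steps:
$G{\left(d,E \right)} = \frac{E}{d}$ ($G{\left(d,E \right)} = \frac{2 E}{2 d} = 2 E \frac{1}{2 d} = \frac{E}{d}$)
$G{\left(130,68 \right)} + 6636 = \frac{68}{130} + 6636 = 68 \cdot \frac{1}{130} + 6636 = \frac{34}{65} + 6636 = \frac{431374}{65}$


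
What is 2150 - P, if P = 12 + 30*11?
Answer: 1808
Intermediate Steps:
P = 342 (P = 12 + 330 = 342)
2150 - P = 2150 - 1*342 = 2150 - 342 = 1808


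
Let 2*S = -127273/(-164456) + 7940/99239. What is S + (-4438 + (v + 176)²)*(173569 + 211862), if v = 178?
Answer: 1520743628021891480511/32640897968 ≈ 4.6590e+10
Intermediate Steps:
S = 13936225887/32640897968 (S = (-127273/(-164456) + 7940/99239)/2 = (-127273*(-1/164456) + 7940*(1/99239))/2 = (127273/164456 + 7940/99239)/2 = (½)*(13936225887/16320448984) = 13936225887/32640897968 ≈ 0.42696)
S + (-4438 + (v + 176)²)*(173569 + 211862) = 13936225887/32640897968 + (-4438 + (178 + 176)²)*(173569 + 211862) = 13936225887/32640897968 + (-4438 + 354²)*385431 = 13936225887/32640897968 + (-4438 + 125316)*385431 = 13936225887/32640897968 + 120878*385431 = 13936225887/32640897968 + 46590128418 = 1520743628021891480511/32640897968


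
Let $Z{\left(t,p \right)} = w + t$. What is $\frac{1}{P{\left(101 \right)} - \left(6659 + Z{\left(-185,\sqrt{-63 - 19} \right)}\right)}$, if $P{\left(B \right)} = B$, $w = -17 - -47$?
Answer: $- \frac{1}{6403} \approx -0.00015618$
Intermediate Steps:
$w = 30$ ($w = -17 + 47 = 30$)
$Z{\left(t,p \right)} = 30 + t$
$\frac{1}{P{\left(101 \right)} - \left(6659 + Z{\left(-185,\sqrt{-63 - 19} \right)}\right)} = \frac{1}{101 - 6504} = \frac{1}{-6403} = - \frac{1}{6403}$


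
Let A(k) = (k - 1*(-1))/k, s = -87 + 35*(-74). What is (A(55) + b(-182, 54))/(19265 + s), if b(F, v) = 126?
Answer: 3493/456170 ≈ 0.0076572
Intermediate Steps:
s = -2677 (s = -87 - 2590 = -2677)
A(k) = (1 + k)/k (A(k) = (k + 1)/k = (1 + k)/k)
(A(55) + b(-182, 54))/(19265 + s) = ((1 + 55)/55 + 126)/(19265 - 2677) = ((1/55)*56 + 126)/16588 = (56/55 + 126)*(1/16588) = (6986/55)*(1/16588) = 3493/456170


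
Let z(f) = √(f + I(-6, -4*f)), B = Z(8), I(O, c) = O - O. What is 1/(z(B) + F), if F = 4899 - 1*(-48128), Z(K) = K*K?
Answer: 1/53035 ≈ 1.8855e-5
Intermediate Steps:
Z(K) = K²
I(O, c) = 0
B = 64 (B = 8² = 64)
z(f) = √f (z(f) = √(f + 0) = √f)
F = 53027 (F = 4899 + 48128 = 53027)
1/(z(B) + F) = 1/(√64 + 53027) = 1/(8 + 53027) = 1/53035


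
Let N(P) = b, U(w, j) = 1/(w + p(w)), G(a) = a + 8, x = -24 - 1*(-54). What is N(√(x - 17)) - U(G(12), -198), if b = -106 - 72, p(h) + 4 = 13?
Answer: -5163/29 ≈ -178.03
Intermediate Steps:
p(h) = 9 (p(h) = -4 + 13 = 9)
x = 30 (x = -24 + 54 = 30)
G(a) = 8 + a
b = -178
U(w, j) = 1/(9 + w) (U(w, j) = 1/(w + 9) = 1/(9 + w))
N(P) = -178
N(√(x - 17)) - U(G(12), -198) = -178 - 1/(9 + (8 + 12)) = -178 - 1/(9 + 20) = -178 - 1/29 = -5163/29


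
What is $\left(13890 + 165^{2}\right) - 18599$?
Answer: $22516$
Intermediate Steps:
$\left(13890 + 165^{2}\right) - 18599 = \left(13890 + 27225\right) - 18599 = 41115 - 18599 = 22516$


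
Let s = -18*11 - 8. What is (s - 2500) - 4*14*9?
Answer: -3210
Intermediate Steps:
s = -206 (s = -198 - 8 = -206)
(s - 2500) - 4*14*9 = (-206 - 2500) - 4*14*9 = -2706 - 56*9 = -2706 - 504 = -3210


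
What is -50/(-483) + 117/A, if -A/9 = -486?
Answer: 10193/78246 ≈ 0.13027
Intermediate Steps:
A = 4374 (A = -9*(-486) = 4374)
-50/(-483) + 117/A = -50/(-483) + 117/4374 = -50*(-1/483) + 117*(1/4374) = 50/483 + 13/486 = 10193/78246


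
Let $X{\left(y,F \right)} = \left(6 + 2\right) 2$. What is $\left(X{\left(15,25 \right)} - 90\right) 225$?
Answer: $-16650$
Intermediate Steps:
$X{\left(y,F \right)} = 16$ ($X{\left(y,F \right)} = 8 \cdot 2 = 16$)
$\left(X{\left(15,25 \right)} - 90\right) 225 = \left(16 - 90\right) 225 = \left(-74\right) 225 = -16650$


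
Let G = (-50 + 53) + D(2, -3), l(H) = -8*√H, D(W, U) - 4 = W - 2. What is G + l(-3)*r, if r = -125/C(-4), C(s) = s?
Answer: 7 - 250*I*√3 ≈ 7.0 - 433.01*I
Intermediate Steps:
D(W, U) = 2 + W (D(W, U) = 4 + (W - 2) = 4 + (-2 + W) = 2 + W)
r = 125/4 (r = -125/(-4) = -125*(-¼) = 125/4 ≈ 31.250)
G = 7 (G = (-50 + 53) + (2 + 2) = 3 + 4 = 7)
G + l(-3)*r = 7 - 8*I*√3*(125/4) = 7 - 250*I*√3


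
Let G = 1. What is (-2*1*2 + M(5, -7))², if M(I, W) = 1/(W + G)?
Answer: 625/36 ≈ 17.361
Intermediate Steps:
M(I, W) = 1/(1 + W) (M(I, W) = 1/(W + 1) = 1/(1 + W))
(-2*1*2 + M(5, -7))² = (-2*1*2 + 1/(1 - 7))² = (-2*2 + 1/(-6))² = (-4 - ⅙)² = (-25/6)² = 625/36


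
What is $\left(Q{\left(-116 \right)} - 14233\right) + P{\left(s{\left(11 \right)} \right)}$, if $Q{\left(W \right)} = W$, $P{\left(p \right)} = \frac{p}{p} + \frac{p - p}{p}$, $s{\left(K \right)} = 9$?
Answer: $-14348$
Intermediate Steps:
$P{\left(p \right)} = 1$ ($P{\left(p \right)} = 1 + \frac{0}{p} = 1 + 0 = 1$)
$\left(Q{\left(-116 \right)} - 14233\right) + P{\left(s{\left(11 \right)} \right)} = \left(-116 - 14233\right) + 1 = -14349 + 1 = -14348$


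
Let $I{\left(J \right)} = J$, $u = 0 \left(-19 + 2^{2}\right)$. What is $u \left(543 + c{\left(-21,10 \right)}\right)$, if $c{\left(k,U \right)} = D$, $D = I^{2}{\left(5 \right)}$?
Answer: $0$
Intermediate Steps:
$u = 0$ ($u = 0 \left(-19 + 4\right) = 0 \left(-15\right) = 0$)
$D = 25$ ($D = 5^{2} = 25$)
$c{\left(k,U \right)} = 25$
$u \left(543 + c{\left(-21,10 \right)}\right) = 0 \left(543 + 25\right) = 0 \cdot 568 = 0$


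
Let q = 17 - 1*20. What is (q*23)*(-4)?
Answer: 276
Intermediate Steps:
q = -3 (q = 17 - 20 = -3)
(q*23)*(-4) = -3*23*(-4) = -69*(-4) = 276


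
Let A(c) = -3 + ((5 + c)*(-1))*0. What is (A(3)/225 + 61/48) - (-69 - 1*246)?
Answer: 126503/400 ≈ 316.26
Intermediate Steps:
A(c) = -3 (A(c) = -3 + (-5 - c)*0 = -3 + 0 = -3)
(A(3)/225 + 61/48) - (-69 - 1*246) = (-3/225 + 61/48) - (-69 - 1*246) = (-3*1/225 + 61*(1/48)) - (-69 - 246) = (-1/75 + 61/48) - 1*(-315) = 503/400 + 315 = 126503/400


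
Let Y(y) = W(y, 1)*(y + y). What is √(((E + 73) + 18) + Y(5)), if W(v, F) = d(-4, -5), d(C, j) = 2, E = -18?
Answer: √93 ≈ 9.6436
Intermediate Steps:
W(v, F) = 2
Y(y) = 4*y (Y(y) = 2*(y + y) = 2*(2*y) = 4*y)
√(((E + 73) + 18) + Y(5)) = √(((-18 + 73) + 18) + 4*5) = √((55 + 18) + 20) = √(73 + 20) = √93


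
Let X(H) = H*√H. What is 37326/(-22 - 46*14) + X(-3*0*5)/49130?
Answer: -6221/111 ≈ -56.045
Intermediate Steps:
X(H) = H^(3/2)
37326/(-22 - 46*14) + X(-3*0*5)/49130 = 37326/(-22 - 46*14) + (-3*0*5)^(3/2)/49130 = 37326/(-22 - 644) + (0*5)^(3/2)*(1/49130) = 37326/(-666) + 0^(3/2)*(1/49130) = 37326*(-1/666) + 0*(1/49130) = -6221/111 + 0 = -6221/111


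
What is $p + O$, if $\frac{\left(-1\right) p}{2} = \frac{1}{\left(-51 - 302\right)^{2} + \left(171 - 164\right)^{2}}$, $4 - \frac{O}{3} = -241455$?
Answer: $\frac{45149694032}{62329} \approx 7.2438 \cdot 10^{5}$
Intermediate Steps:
$O = 724377$ ($O = 12 - -724365 = 12 + 724365 = 724377$)
$p = - \frac{1}{62329}$ ($p = - \frac{2}{\left(-51 - 302\right)^{2} + \left(171 - 164\right)^{2}} = - \frac{2}{\left(-353\right)^{2} + 7^{2}} = - \frac{2}{124609 + 49} = - \frac{2}{124658} = \left(-2\right) \frac{1}{124658} = - \frac{1}{62329} \approx -1.6044 \cdot 10^{-5}$)
$p + O = - \frac{1}{62329} + 724377 = \frac{45149694032}{62329}$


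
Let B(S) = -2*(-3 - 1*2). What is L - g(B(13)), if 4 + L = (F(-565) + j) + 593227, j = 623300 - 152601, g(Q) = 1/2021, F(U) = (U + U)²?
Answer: 4730801261/2021 ≈ 2.3408e+6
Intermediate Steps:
F(U) = 4*U² (F(U) = (2*U)² = 4*U²)
B(S) = 10 (B(S) = -2*(-3 - 2) = -2*(-5) = 10)
g(Q) = 1/2021
j = 470699
L = 2340822 (L = -4 + ((4*(-565)² + 470699) + 593227) = -4 + ((4*319225 + 470699) + 593227) = -4 + ((1276900 + 470699) + 593227) = -4 + (1747599 + 593227) = -4 + 2340826 = 2340822)
L - g(B(13)) = 2340822 - 1*1/2021 = 2340822 - 1/2021 = 4730801261/2021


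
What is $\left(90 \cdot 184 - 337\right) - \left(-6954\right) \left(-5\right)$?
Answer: $-18547$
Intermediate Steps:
$\left(90 \cdot 184 - 337\right) - \left(-6954\right) \left(-5\right) = \left(16560 - 337\right) - 34770 = 16223 - 34770 = -18547$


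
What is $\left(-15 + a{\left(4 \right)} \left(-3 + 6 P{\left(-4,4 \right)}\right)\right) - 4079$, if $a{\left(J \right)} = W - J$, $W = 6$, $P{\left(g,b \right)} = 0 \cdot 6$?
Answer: $-4100$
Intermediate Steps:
$P{\left(g,b \right)} = 0$
$a{\left(J \right)} = 6 - J$
$\left(-15 + a{\left(4 \right)} \left(-3 + 6 P{\left(-4,4 \right)}\right)\right) - 4079 = \left(-15 + \left(6 - 4\right) \left(-3 + 6 \cdot 0\right)\right) - 4079 = \left(-15 + \left(6 - 4\right) \left(-3 + 0\right)\right) - 4079 = \left(-15 + 2 \left(-3\right)\right) - 4079 = \left(-15 - 6\right) - 4079 = -21 - 4079 = -4100$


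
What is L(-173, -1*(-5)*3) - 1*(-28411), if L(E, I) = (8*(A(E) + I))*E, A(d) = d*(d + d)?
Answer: -82835821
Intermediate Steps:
A(d) = 2*d² (A(d) = d*(2*d) = 2*d²)
L(E, I) = E*(8*I + 16*E²) (L(E, I) = (8*(2*E² + I))*E = (8*(I + 2*E²))*E = (8*I + 16*E²)*E = E*(8*I + 16*E²))
L(-173, -1*(-5)*3) - 1*(-28411) = 8*(-173)*(-1*(-5)*3 + 2*(-173)²) - 1*(-28411) = 8*(-173)*(5*3 + 2*29929) + 28411 = 8*(-173)*(15 + 59858) + 28411 = 8*(-173)*59873 + 28411 = -82864232 + 28411 = -82835821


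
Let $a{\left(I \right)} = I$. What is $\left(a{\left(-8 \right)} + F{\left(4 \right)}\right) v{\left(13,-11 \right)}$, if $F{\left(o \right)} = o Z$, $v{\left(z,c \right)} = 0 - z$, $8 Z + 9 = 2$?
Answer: $\frac{299}{2} \approx 149.5$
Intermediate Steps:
$Z = - \frac{7}{8}$ ($Z = - \frac{9}{8} + \frac{1}{8} \cdot 2 = - \frac{9}{8} + \frac{1}{4} = - \frac{7}{8} \approx -0.875$)
$v{\left(z,c \right)} = - z$
$F{\left(o \right)} = - \frac{7 o}{8}$ ($F{\left(o \right)} = o \left(- \frac{7}{8}\right) = - \frac{7 o}{8}$)
$\left(a{\left(-8 \right)} + F{\left(4 \right)}\right) v{\left(13,-11 \right)} = \left(-8 - \frac{7}{2}\right) \left(\left(-1\right) 13\right) = \left(-8 - \frac{7}{2}\right) \left(-13\right) = \left(- \frac{23}{2}\right) \left(-13\right) = \frac{299}{2}$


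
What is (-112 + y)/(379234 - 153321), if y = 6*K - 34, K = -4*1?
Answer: -10/13289 ≈ -0.00075250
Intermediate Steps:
K = -4
y = -58 (y = 6*(-4) - 34 = -24 - 34 = -58)
(-112 + y)/(379234 - 153321) = (-112 - 58)/(379234 - 153321) = -170/225913 = -170*1/225913 = -10/13289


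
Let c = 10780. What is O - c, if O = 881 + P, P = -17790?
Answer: -27689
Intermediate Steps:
O = -16909 (O = 881 - 17790 = -16909)
O - c = -16909 - 1*10780 = -16909 - 10780 = -27689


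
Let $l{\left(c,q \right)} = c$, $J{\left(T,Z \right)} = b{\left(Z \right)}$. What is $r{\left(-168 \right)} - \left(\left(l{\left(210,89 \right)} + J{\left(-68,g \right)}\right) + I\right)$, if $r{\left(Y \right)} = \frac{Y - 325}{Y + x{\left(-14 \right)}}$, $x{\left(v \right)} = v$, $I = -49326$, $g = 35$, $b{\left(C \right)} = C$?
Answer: $\frac{8933235}{182} \approx 49084.0$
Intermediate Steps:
$J{\left(T,Z \right)} = Z$
$r{\left(Y \right)} = \frac{-325 + Y}{-14 + Y}$ ($r{\left(Y \right)} = \frac{Y - 325}{Y - 14} = \frac{-325 + Y}{-14 + Y}$)
$r{\left(-168 \right)} - \left(\left(l{\left(210,89 \right)} + J{\left(-68,g \right)}\right) + I\right) = \frac{-325 - 168}{-14 - 168} - \left(\left(210 + 35\right) - 49326\right) = \frac{1}{-182} \left(-493\right) - \left(245 - 49326\right) = \left(- \frac{1}{182}\right) \left(-493\right) - -49081 = \frac{493}{182} + 49081 = \frac{8933235}{182}$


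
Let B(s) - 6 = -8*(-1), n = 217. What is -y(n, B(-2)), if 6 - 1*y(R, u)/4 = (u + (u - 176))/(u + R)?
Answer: -6136/231 ≈ -26.563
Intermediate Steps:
B(s) = 14 (B(s) = 6 - 8*(-1) = 6 + 8 = 14)
y(R, u) = 24 - 4*(-176 + 2*u)/(R + u) (y(R, u) = 24 - 4*(u + (u - 176))/(u + R) = 24 - 4*(u + (-176 + u))/(R + u) = 24 - 4*(-176 + 2*u)/(R + u))
-y(n, B(-2)) = -8*(88 + 2*14 + 3*217)/(217 + 14) = -8*(88 + 28 + 651)/231 = -8*767/231 = -1*6136/231 = -6136/231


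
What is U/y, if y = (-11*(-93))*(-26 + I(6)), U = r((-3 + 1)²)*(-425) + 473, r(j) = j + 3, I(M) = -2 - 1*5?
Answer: 278/3751 ≈ 0.074114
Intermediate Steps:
I(M) = -7 (I(M) = -2 - 5 = -7)
r(j) = 3 + j
U = -2502 (U = (3 + (-3 + 1)²)*(-425) + 473 = (3 + (-2)²)*(-425) + 473 = (3 + 4)*(-425) + 473 = 7*(-425) + 473 = -2975 + 473 = -2502)
y = -33759 (y = (-11*(-93))*(-26 - 7) = 1023*(-33) = -33759)
U/y = -2502/(-33759) = -2502*(-1/33759) = 278/3751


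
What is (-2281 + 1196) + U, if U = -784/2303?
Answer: -51011/47 ≈ -1085.3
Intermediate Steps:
U = -16/47 (U = -784*1/2303 = -16/47 ≈ -0.34043)
(-2281 + 1196) + U = (-2281 + 1196) - 16/47 = -1085 - 16/47 = -51011/47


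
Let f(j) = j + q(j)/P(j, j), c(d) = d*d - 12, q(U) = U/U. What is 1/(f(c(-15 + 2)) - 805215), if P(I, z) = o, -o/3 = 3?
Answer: -9/7245523 ≈ -1.2421e-6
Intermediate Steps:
q(U) = 1
o = -9 (o = -3*3 = -9)
P(I, z) = -9
c(d) = -12 + d² (c(d) = d² - 12 = -12 + d²)
f(j) = -⅑ + j (f(j) = j + 1/(-9) = j + 1*(-⅑) = j - ⅑ = -⅑ + j)
1/(f(c(-15 + 2)) - 805215) = 1/((-⅑ + (-12 + (-15 + 2)²)) - 805215) = 1/((-⅑ + (-12 + (-13)²)) - 805215) = 1/((-⅑ + (-12 + 169)) - 805215) = 1/((-⅑ + 157) - 805215) = 1/(1412/9 - 805215) = 1/(-7245523/9) = -9/7245523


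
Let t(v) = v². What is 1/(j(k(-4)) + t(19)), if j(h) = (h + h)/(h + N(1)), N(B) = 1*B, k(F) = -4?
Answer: 3/1091 ≈ 0.0027498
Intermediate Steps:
N(B) = B
j(h) = 2*h/(1 + h) (j(h) = (h + h)/(h + 1) = (2*h)/(1 + h) = 2*h/(1 + h))
1/(j(k(-4)) + t(19)) = 1/(2*(-4)/(1 - 4) + 19²) = 1/(2*(-4)/(-3) + 361) = 1/(2*(-4)*(-⅓) + 361) = 1/(8/3 + 361) = 1/(1091/3) = 3/1091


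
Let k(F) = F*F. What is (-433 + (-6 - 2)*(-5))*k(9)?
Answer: -31833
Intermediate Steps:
k(F) = F**2
(-433 + (-6 - 2)*(-5))*k(9) = (-433 + (-6 - 2)*(-5))*9**2 = (-433 - 8*(-5))*81 = (-433 + 40)*81 = -393*81 = -31833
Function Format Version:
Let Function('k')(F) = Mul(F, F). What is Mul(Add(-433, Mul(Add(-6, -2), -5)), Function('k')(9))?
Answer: -31833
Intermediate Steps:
Function('k')(F) = Pow(F, 2)
Mul(Add(-433, Mul(Add(-6, -2), -5)), Function('k')(9)) = Mul(Add(-433, Mul(Add(-6, -2), -5)), Pow(9, 2)) = Mul(Add(-433, Mul(-8, -5)), 81) = Mul(Add(-433, 40), 81) = Mul(-393, 81) = -31833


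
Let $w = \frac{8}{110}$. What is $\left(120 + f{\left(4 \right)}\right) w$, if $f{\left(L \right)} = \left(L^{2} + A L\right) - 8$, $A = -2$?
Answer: $\frac{96}{11} \approx 8.7273$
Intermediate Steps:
$f{\left(L \right)} = -8 + L^{2} - 2 L$ ($f{\left(L \right)} = \left(L^{2} - 2 L\right) - 8 = -8 + L^{2} - 2 L$)
$w = \frac{4}{55}$ ($w = 8 \cdot \frac{1}{110} = \frac{4}{55} \approx 0.072727$)
$\left(120 + f{\left(4 \right)}\right) w = \left(120 - \left(16 - 16\right)\right) \frac{4}{55} = \left(120 - 0\right) \frac{4}{55} = \left(120 + 0\right) \frac{4}{55} = 120 \cdot \frac{4}{55} = \frac{96}{11}$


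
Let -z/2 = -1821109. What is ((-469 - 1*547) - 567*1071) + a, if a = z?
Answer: 3033945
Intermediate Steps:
z = 3642218 (z = -2*(-1821109) = 3642218)
a = 3642218
((-469 - 1*547) - 567*1071) + a = ((-469 - 1*547) - 567*1071) + 3642218 = ((-469 - 547) - 607257) + 3642218 = (-1016 - 607257) + 3642218 = -608273 + 3642218 = 3033945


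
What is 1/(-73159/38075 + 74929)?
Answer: 38075/2852848516 ≈ 1.3346e-5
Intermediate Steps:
1/(-73159/38075 + 74929) = 1/(2852848516/38075) = 38075/2852848516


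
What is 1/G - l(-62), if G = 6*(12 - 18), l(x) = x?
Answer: 2231/36 ≈ 61.972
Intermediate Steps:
G = -36 (G = 6*(-6) = -36)
1/G - l(-62) = 1/(-36) - 1*(-62) = -1/36 + 62 = 2231/36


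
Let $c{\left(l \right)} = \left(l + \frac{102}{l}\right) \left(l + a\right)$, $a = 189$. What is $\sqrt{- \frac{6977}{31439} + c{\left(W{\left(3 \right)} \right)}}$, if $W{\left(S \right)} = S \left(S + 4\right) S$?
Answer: $\frac{\sqrt{16095060830861}}{31439} \approx 127.61$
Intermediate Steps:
$W{\left(S \right)} = S^{2} \left(4 + S\right)$ ($W{\left(S \right)} = S \left(4 + S\right) S = S^{2} \left(4 + S\right)$)
$c{\left(l \right)} = \left(189 + l\right) \left(l + \frac{102}{l}\right)$ ($c{\left(l \right)} = \left(l + \frac{102}{l}\right) \left(l + 189\right) = \left(l + \frac{102}{l}\right) \left(189 + l\right) = \left(189 + l\right) \left(l + \frac{102}{l}\right)$)
$\sqrt{- \frac{6977}{31439} + c{\left(W{\left(3 \right)} \right)}} = \sqrt{- \frac{6977}{31439} + \left(102 + \left(3^{2} \left(4 + 3\right)\right)^{2} + 189 \cdot 3^{2} \left(4 + 3\right) + \frac{19278}{3^{2} \left(4 + 3\right)}\right)} = \sqrt{\left(-6977\right) \frac{1}{31439} + \left(102 + \left(9 \cdot 7\right)^{2} + 189 \cdot 9 \cdot 7 + \frac{19278}{9 \cdot 7}\right)} = \sqrt{- \frac{6977}{31439} + \left(102 + 63^{2} + 189 \cdot 63 + \frac{19278}{63}\right)} = \sqrt{- \frac{6977}{31439} + \left(102 + 3969 + 11907 + 19278 \cdot \frac{1}{63}\right)} = \sqrt{- \frac{6977}{31439} + \left(102 + 3969 + 11907 + 306\right)} = \sqrt{- \frac{6977}{31439} + 16284} = \sqrt{\frac{511945699}{31439}} = \frac{\sqrt{16095060830861}}{31439}$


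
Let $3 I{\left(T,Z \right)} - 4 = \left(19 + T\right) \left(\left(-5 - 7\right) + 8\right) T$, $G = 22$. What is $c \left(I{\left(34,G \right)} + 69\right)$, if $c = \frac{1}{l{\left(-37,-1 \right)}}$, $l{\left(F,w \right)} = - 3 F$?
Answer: $- \frac{6997}{333} \approx -21.012$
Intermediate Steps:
$I{\left(T,Z \right)} = \frac{4}{3} + \frac{T \left(-76 - 4 T\right)}{3}$ ($I{\left(T,Z \right)} = \frac{4}{3} + \frac{\left(19 + T\right) \left(\left(-5 - 7\right) + 8\right) T}{3} = \frac{4}{3} + \frac{\left(19 + T\right) \left(-12 + 8\right) T}{3} = \frac{4}{3} + \frac{\left(19 + T\right) \left(-4\right) T}{3} = \frac{4}{3} + \frac{\left(-76 - 4 T\right) T}{3} = \frac{4}{3} + \frac{T \left(-76 - 4 T\right)}{3}$)
$c = \frac{1}{111}$ ($c = \frac{1}{\left(-3\right) \left(-37\right)} = \frac{1}{111} \approx 0.009009$)
$c \left(I{\left(34,G \right)} + 69\right) = \frac{\left(\frac{4}{3} - \frac{2584}{3} - \frac{4 \cdot 34^{2}}{3}\right) + 69}{111} = \frac{\left(\frac{4}{3} - \frac{2584}{3} - \frac{4624}{3}\right) + 69}{111} = \frac{- \frac{7204}{3} + 69}{111} = \frac{1}{111} \left(- \frac{6997}{3}\right) = - \frac{6997}{333}$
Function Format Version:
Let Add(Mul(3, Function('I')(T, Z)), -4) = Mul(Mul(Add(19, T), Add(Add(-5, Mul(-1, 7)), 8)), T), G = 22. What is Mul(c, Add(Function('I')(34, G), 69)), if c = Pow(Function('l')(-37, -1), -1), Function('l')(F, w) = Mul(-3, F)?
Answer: Rational(-6997, 333) ≈ -21.012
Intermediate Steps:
Function('I')(T, Z) = Add(Rational(4, 3), Mul(Rational(1, 3), T, Add(-76, Mul(-4, T)))) (Function('I')(T, Z) = Add(Rational(4, 3), Mul(Rational(1, 3), Mul(Mul(Add(19, T), Add(Add(-5, Mul(-1, 7)), 8)), T))) = Add(Rational(4, 3), Mul(Rational(1, 3), Mul(Mul(Add(19, T), Add(Add(-5, -7), 8)), T))) = Add(Rational(4, 3), Mul(Rational(1, 3), Mul(Mul(Add(19, T), Add(-12, 8)), T))) = Add(Rational(4, 3), Mul(Rational(1, 3), Mul(Mul(Add(19, T), -4), T))) = Add(Rational(4, 3), Mul(Rational(1, 3), Mul(Add(-76, Mul(-4, T)), T))) = Add(Rational(4, 3), Mul(Rational(1, 3), Mul(T, Add(-76, Mul(-4, T))))) = Add(Rational(4, 3), Mul(Rational(1, 3), T, Add(-76, Mul(-4, T)))))
c = Rational(1, 111) (c = Pow(Mul(-3, -37), -1) = Pow(111, -1) = Rational(1, 111) ≈ 0.0090090)
Mul(c, Add(Function('I')(34, G), 69)) = Mul(Rational(1, 111), Add(Add(Rational(4, 3), Mul(Rational(-76, 3), 34), Mul(Rational(-4, 3), Pow(34, 2))), 69)) = Mul(Rational(1, 111), Add(Add(Rational(4, 3), Rational(-2584, 3), Mul(Rational(-4, 3), 1156)), 69)) = Mul(Rational(1, 111), Add(Add(Rational(4, 3), Rational(-2584, 3), Rational(-4624, 3)), 69)) = Mul(Rational(1, 111), Add(Rational(-7204, 3), 69)) = Mul(Rational(1, 111), Rational(-6997, 3)) = Rational(-6997, 333)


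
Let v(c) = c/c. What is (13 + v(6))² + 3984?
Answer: 4180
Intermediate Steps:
v(c) = 1
(13 + v(6))² + 3984 = (13 + 1)² + 3984 = 14² + 3984 = 196 + 3984 = 4180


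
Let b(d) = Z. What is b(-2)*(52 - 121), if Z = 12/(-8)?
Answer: 207/2 ≈ 103.50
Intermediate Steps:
Z = -3/2 (Z = 12*(-⅛) = -3/2 ≈ -1.5000)
b(d) = -3/2
b(-2)*(52 - 121) = -3*(52 - 121)/2 = -3/2*(-69) = 207/2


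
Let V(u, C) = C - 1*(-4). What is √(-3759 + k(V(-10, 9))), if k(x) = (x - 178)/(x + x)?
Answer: I*√2545374/26 ≈ 61.362*I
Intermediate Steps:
V(u, C) = 4 + C (V(u, C) = C + 4 = 4 + C)
k(x) = (-178 + x)/(2*x) (k(x) = (-178 + x)/((2*x)) = (-178 + x)*(1/(2*x)) = (-178 + x)/(2*x))
√(-3759 + k(V(-10, 9))) = √(-3759 + (-178 + (4 + 9))/(2*(4 + 9))) = √(-3759 + (½)*(-178 + 13)/13) = √(-3759 + (½)*(1/13)*(-165)) = √(-3759 - 165/26) = √(-97899/26) = I*√2545374/26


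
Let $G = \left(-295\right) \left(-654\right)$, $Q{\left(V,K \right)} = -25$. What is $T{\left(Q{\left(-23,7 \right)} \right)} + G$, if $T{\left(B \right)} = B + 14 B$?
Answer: $192555$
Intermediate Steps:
$T{\left(B \right)} = 15 B$
$G = 192930$
$T{\left(Q{\left(-23,7 \right)} \right)} + G = 15 \left(-25\right) + 192930 = -375 + 192930 = 192555$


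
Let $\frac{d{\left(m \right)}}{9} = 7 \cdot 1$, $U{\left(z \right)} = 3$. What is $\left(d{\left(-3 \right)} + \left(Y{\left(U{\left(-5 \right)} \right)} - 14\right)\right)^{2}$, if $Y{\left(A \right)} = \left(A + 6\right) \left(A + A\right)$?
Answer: $10609$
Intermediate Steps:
$Y{\left(A \right)} = 2 A \left(6 + A\right)$ ($Y{\left(A \right)} = \left(6 + A\right) 2 A = 2 A \left(6 + A\right)$)
$d{\left(m \right)} = 63$ ($d{\left(m \right)} = 9 \cdot 7 \cdot 1 = 9 \cdot 7 = 63$)
$\left(d{\left(-3 \right)} + \left(Y{\left(U{\left(-5 \right)} \right)} - 14\right)\right)^{2} = \left(63 - \left(14 - 6 \left(6 + 3\right)\right)\right)^{2} = \left(63 - \left(14 - 54\right)\right)^{2} = \left(63 + \left(54 - 14\right)\right)^{2} = \left(63 + 40\right)^{2} = 103^{2} = 10609$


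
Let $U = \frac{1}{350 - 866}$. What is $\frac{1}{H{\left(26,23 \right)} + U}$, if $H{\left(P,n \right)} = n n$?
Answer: $\frac{516}{272963} \approx 0.0018904$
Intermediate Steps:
$H{\left(P,n \right)} = n^{2}$
$U = - \frac{1}{516}$ ($U = \frac{1}{-516} = - \frac{1}{516} \approx -0.001938$)
$\frac{1}{H{\left(26,23 \right)} + U} = \frac{1}{23^{2} - \frac{1}{516}} = \frac{1}{529 - \frac{1}{516}} = \frac{1}{\frac{272963}{516}} = \frac{516}{272963}$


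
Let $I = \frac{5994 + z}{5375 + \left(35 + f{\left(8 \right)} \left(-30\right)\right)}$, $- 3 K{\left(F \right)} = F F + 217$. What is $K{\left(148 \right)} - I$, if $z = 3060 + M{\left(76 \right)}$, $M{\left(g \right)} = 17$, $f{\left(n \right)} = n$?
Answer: $- \frac{2433889}{330} \approx -7375.4$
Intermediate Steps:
$K{\left(F \right)} = - \frac{217}{3} - \frac{F^{2}}{3}$ ($K{\left(F \right)} = - \frac{F F + 217}{3} = - \frac{F^{2} + 217}{3} = - \frac{217 + F^{2}}{3} = - \frac{217}{3} - \frac{F^{2}}{3}$)
$z = 3077$ ($z = 3060 + 17 = 3077$)
$I = \frac{193}{110}$ ($I = \frac{5994 + 3077}{5375 + \left(35 + 8 \left(-30\right)\right)} = \frac{9071}{5375 + \left(35 - 240\right)} = \frac{9071}{5375 - 205} = \frac{9071}{5170} = 9071 \cdot \frac{1}{5170} = \frac{193}{110} \approx 1.7545$)
$K{\left(148 \right)} - I = \left(- \frac{217}{3} - \frac{148^{2}}{3}\right) - \frac{193}{110} = \left(- \frac{217}{3} - \frac{21904}{3}\right) - \frac{193}{110} = - \frac{22121}{3} - \frac{193}{110} = - \frac{2433889}{330}$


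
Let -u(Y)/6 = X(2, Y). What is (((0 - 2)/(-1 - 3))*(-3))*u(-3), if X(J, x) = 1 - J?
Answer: -9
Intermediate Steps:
u(Y) = 6 (u(Y) = -6*(1 - 1*2) = -6*(1 - 2) = -6*(-1) = 6)
(((0 - 2)/(-1 - 3))*(-3))*u(-3) = (((0 - 2)/(-1 - 3))*(-3))*6 = (-2/(-4)*(-3))*6 = (-2*(-1/4)*(-3))*6 = ((1/2)*(-3))*6 = -3/2*6 = -9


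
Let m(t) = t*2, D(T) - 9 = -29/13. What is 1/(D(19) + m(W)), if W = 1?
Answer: 13/114 ≈ 0.11404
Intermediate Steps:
D(T) = 88/13 (D(T) = 9 - 29/13 = 88/13)
m(t) = 2*t
1/(D(19) + m(W)) = 1/(88/13 + 2*1) = 1/(88/13 + 2) = 1/(114/13) = 13/114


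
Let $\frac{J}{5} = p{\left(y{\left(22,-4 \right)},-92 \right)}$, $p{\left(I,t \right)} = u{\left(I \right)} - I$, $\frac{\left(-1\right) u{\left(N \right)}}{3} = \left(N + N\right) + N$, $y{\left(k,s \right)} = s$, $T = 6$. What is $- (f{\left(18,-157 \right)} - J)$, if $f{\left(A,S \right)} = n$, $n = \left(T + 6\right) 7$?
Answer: $116$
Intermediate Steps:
$n = 84$ ($n = \left(6 + 6\right) 7 = 12 \cdot 7 = 84$)
$u{\left(N \right)} = - 9 N$ ($u{\left(N \right)} = - 3 \left(\left(N + N\right) + N\right) = - 3 \left(2 N + N\right) = - 3 \cdot 3 N = - 9 N$)
$f{\left(A,S \right)} = 84$
$p{\left(I,t \right)} = - 10 I$ ($p{\left(I,t \right)} = - 9 I - I = - 10 I$)
$J = 200$ ($J = 5 \left(\left(-10\right) \left(-4\right)\right) = 5 \cdot 40 = 200$)
$- (f{\left(18,-157 \right)} - J) = - (84 - 200) = \left(-1\right) \left(-116\right) = 116$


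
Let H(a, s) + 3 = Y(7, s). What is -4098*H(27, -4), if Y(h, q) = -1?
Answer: 16392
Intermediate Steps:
H(a, s) = -4 (H(a, s) = -3 - 1 = -4)
-4098*H(27, -4) = -4098*(-4) = 16392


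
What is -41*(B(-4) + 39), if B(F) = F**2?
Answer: -2255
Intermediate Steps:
-41*(B(-4) + 39) = -41*((-4)**2 + 39) = -41*(16 + 39) = -41*55 = -2255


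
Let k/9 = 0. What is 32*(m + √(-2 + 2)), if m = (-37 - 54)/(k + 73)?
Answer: -2912/73 ≈ -39.890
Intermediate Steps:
k = 0 (k = 9*0 = 0)
m = -91/73 (m = (-37 - 54)/(0 + 73) = -91/73 ≈ -1.2466)
32*(m + √(-2 + 2)) = 32*(-91/73 + √(-2 + 2)) = 32*(-91/73 + √0) = 32*(-91/73 + 0) = 32*(-91/73) = -2912/73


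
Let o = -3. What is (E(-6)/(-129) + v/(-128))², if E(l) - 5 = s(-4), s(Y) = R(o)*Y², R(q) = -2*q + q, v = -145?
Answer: 142110241/272646144 ≈ 0.52123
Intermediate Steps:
R(q) = -q
s(Y) = 3*Y² (s(Y) = (-1*(-3))*Y² = 3*Y²)
E(l) = 53 (E(l) = 5 + 3*(-4)² = 5 + 3*16 = 5 + 48 = 53)
(E(-6)/(-129) + v/(-128))² = (53/(-129) - 145/(-128))² = (53*(-1/129) - 145*(-1/128))² = (-53/129 + 145/128)² = (11921/16512)² = 142110241/272646144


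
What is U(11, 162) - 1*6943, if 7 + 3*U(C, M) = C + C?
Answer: -6938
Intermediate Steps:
U(C, M) = -7/3 + 2*C/3 (U(C, M) = -7/3 + (C + C)/3 = -7/3 + (2*C)/3 = -7/3 + 2*C/3)
U(11, 162) - 1*6943 = (-7/3 + (⅔)*11) - 1*6943 = (-7/3 + 22/3) - 6943 = 5 - 6943 = -6938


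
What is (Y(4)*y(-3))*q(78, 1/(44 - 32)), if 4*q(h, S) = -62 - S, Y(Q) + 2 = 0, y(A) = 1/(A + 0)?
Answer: -745/72 ≈ -10.347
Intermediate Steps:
y(A) = 1/A
Y(Q) = -2 (Y(Q) = -2 + 0 = -2)
q(h, S) = -31/2 - S/4 (q(h, S) = (-62 - S)/4 = -31/2 - S/4)
(Y(4)*y(-3))*q(78, 1/(44 - 32)) = (-2/(-3))*(-31/2 - 1/(4*(44 - 32))) = (-2*(-⅓))*(-31/2 - ¼/12) = 2*(-31/2 - ¼*1/12)/3 = 2*(-31/2 - 1/48)/3 = (⅔)*(-745/48) = -745/72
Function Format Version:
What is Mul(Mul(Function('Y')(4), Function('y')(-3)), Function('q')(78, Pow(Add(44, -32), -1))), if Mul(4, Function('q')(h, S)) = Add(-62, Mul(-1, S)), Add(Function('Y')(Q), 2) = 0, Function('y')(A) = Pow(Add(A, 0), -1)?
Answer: Rational(-745, 72) ≈ -10.347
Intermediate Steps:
Function('y')(A) = Pow(A, -1)
Function('Y')(Q) = -2 (Function('Y')(Q) = Add(-2, 0) = -2)
Function('q')(h, S) = Add(Rational(-31, 2), Mul(Rational(-1, 4), S)) (Function('q')(h, S) = Mul(Rational(1, 4), Add(-62, Mul(-1, S))) = Add(Rational(-31, 2), Mul(Rational(-1, 4), S)))
Mul(Mul(Function('Y')(4), Function('y')(-3)), Function('q')(78, Pow(Add(44, -32), -1))) = Mul(Mul(-2, Pow(-3, -1)), Add(Rational(-31, 2), Mul(Rational(-1, 4), Pow(Add(44, -32), -1)))) = Mul(Mul(-2, Rational(-1, 3)), Add(Rational(-31, 2), Mul(Rational(-1, 4), Pow(12, -1)))) = Mul(Rational(2, 3), Add(Rational(-31, 2), Mul(Rational(-1, 4), Rational(1, 12)))) = Mul(Rational(2, 3), Add(Rational(-31, 2), Rational(-1, 48))) = Mul(Rational(2, 3), Rational(-745, 48)) = Rational(-745, 72)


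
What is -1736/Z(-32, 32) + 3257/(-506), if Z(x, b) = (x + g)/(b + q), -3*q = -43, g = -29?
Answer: 121503793/92598 ≈ 1312.2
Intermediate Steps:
q = 43/3 (q = -⅓*(-43) = 43/3 ≈ 14.333)
Z(x, b) = (-29 + x)/(43/3 + b) (Z(x, b) = (x - 29)/(b + 43/3) = (-29 + x)/(43/3 + b))
-1736/Z(-32, 32) + 3257/(-506) = -1736*(43 + 3*32)/(3*(-29 - 32)) + 3257/(-506) = -1736/(3*(-61)/(43 + 96)) + 3257*(-1/506) = -1736/(3*(-61)/139) - 3257/506 = -1736/(3*(1/139)*(-61)) - 3257/506 = -1736/(-183/139) - 3257/506 = -1736*(-139/183) - 3257/506 = 241304/183 - 3257/506 = 121503793/92598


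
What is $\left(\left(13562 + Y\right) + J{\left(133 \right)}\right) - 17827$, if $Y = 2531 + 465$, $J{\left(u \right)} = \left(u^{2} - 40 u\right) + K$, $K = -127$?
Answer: $10973$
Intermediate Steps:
$J{\left(u \right)} = -127 + u^{2} - 40 u$ ($J{\left(u \right)} = \left(u^{2} - 40 u\right) - 127 = -127 + u^{2} - 40 u$)
$Y = 2996$
$\left(\left(13562 + Y\right) + J{\left(133 \right)}\right) - 17827 = \left(\left(13562 + 2996\right) - \left(5447 - 17689\right)\right) - 17827 = \left(16558 - -12242\right) - 17827 = \left(16558 + 12242\right) - 17827 = 28800 - 17827 = 10973$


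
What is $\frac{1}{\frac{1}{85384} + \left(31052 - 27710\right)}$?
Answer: $\frac{85384}{285353329} \approx 0.00029922$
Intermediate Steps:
$\frac{1}{\frac{1}{85384} + \left(31052 - 27710\right)} = \frac{1}{\frac{1}{85384} + 3342} = \frac{1}{\frac{285353329}{85384}} = \frac{85384}{285353329}$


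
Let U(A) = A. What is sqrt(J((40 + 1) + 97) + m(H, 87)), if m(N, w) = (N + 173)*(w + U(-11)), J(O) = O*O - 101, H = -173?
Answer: sqrt(18943) ≈ 137.63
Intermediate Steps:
J(O) = -101 + O**2 (J(O) = O**2 - 101 = -101 + O**2)
m(N, w) = (-11 + w)*(173 + N) (m(N, w) = (N + 173)*(w - 11) = (173 + N)*(-11 + w) = (-11 + w)*(173 + N))
sqrt(J((40 + 1) + 97) + m(H, 87)) = sqrt((-101 + ((40 + 1) + 97)**2) + (-1903 - 11*(-173) + 173*87 - 173*87)) = sqrt((-101 + (41 + 97)**2) + (-1903 + 1903 + 15051 - 15051)) = sqrt((-101 + 138**2) + 0) = sqrt((-101 + 19044) + 0) = sqrt(18943 + 0) = sqrt(18943)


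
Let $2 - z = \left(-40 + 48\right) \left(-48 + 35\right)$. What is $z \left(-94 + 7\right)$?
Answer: $-9222$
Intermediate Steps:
$z = 106$ ($z = 2 - \left(-40 + 48\right) \left(-48 + 35\right) = 2 - 8 \left(-13\right) = 2 - -104 = 2 + 104 = 106$)
$z \left(-94 + 7\right) = 106 \left(-94 + 7\right) = 106 \left(-87\right) = -9222$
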